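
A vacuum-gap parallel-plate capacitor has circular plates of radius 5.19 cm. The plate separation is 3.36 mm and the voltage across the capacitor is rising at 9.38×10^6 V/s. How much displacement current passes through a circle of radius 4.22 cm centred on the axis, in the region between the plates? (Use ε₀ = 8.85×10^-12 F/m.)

1.38×10^-4 A

I_d = C dV/dt with C = ε₀πR²/d = 2.229×10^-11 F, so I_d = (2.229×10^-11)(9.38×10^6) = 2.091×10^-4 A.
The field is uniform, so I_d,enc = I_d (r/R)² = (2.091×10^-4)(4.22/5.19)² = 1.38×10^-4 A.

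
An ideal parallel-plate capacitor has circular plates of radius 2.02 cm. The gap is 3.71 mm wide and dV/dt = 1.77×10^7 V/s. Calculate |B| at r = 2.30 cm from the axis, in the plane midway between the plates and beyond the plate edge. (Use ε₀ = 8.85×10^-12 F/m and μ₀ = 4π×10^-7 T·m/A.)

4.71×10^-10 T

dE/dt = (dV/dt)/d = 4.771×10^9 V/(m·s); I_d = ε₀(πR²)(dE/dt) = (8.85×10^-12)(1.282×10^-3)(4.771×10^9) = 5.413×10^-5 A.
For r ≥ R the full I_d is enclosed: B = μ₀ I_d/(2πr) = (4π×10^-7)(5.413×10^-5)/(2π·0.0230) = 4.71×10^-10 T.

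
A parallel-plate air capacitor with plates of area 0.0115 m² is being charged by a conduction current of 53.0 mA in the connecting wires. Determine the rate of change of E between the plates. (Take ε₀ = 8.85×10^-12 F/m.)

Charge continuity gives I_d = I = 0.0530 A between the plates.
Since I_d = ε₀ A dE/dt, dE/dt = I_d/(ε₀A) = (0.0530)/((8.85×10^-12)(0.0115)) = 5.21×10^11 V/(m·s).

5.21×10^11 V/(m·s)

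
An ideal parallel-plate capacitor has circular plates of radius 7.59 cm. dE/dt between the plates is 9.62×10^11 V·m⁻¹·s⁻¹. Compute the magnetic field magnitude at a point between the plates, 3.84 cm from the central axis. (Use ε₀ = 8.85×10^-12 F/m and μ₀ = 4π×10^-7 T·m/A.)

2.05×10^-7 T

I_d = ε₀ dΦ_E/dt = ε₀ πR² (dE/dt) = (8.85×10^-12)(0.01810)(9.62×10^11) = 0.1541 A through the full plate area.
An Ampèrian loop of radius r encloses a fraction (r/R)² of I_d. Then B·2πr = μ₀ I_d (r/R)², giving B = μ₀ I_d r/(2πR²) = 2.05×10^-7 T.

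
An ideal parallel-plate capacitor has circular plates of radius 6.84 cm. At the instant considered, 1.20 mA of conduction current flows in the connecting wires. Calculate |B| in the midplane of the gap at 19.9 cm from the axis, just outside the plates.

By continuity the displacement current in the gap matches the conduction current: I_d = 1.20×10^-3 A.
With r > R the enclosed displacement current is the full I_d; B = μ₀ I_d / (2πr) = 1.21×10^-9 T.

1.21×10^-9 T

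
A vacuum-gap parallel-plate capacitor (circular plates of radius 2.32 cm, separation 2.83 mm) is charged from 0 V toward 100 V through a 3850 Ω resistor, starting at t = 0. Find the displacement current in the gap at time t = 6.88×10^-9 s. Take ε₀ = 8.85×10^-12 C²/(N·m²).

C = ε₀A/d = (8.85×10^-12)(1.691×10^-3)/(2.83×10^-3) = 5.288×10^-12 F, so τ = RC = 2.036×10^-8 s.
The conduction current is I(t) = (V₀/R) e^(−t/τ), and the displacement current between the plates equals it.
t/τ = 0.3379; I_d = (100/3850) · e^(−0.3379) = (0.02597)(0.7133) = 0.0185 A.

0.0185 A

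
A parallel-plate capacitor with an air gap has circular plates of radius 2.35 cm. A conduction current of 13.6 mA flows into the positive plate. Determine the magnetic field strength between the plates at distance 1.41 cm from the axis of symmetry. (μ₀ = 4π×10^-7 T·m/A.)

By continuity the displacement current in the gap matches the conduction current: I_d = 0.0136 A.
An Ampèrian loop of radius r encloses a fraction (r/R)² of I_d. Then B·2πr = μ₀ I_d (r/R)², giving B = μ₀ I_d r/(2πR²) = 6.94×10^-8 T.

6.94×10^-8 T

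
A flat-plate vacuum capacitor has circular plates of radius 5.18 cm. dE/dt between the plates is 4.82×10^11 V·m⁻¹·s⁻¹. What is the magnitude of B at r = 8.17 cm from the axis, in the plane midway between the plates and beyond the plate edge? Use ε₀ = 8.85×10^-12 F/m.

8.80×10^-8 T

Total displacement current: I_d = ε₀(πR²)(dE/dt) = (8.85×10^-12)(8.430×10^-3)(4.82×10^11) = 0.03596 A.
Outside the plates the loop encloses all of I_d, so B·2πr = μ₀ I_d and B = 8.80×10^-8 T.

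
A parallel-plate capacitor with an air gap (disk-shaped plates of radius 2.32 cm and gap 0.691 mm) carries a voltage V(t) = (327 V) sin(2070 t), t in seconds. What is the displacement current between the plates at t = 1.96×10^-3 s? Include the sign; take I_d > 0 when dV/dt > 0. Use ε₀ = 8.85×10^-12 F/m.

dE/dt = (V₀ω/d)·cos(ωt) with ωt = 4.0572 rad: (327)(2070)(-0.6093)/(6.91×10^-4) = -5.969×10^8 V/(m·s).
I_d = ε₀ A dE/dt = (8.85×10^-12)(1.691×10^-3)(-5.969×10^8) = -8.93×10^-6 A.

-8.93×10^-6 A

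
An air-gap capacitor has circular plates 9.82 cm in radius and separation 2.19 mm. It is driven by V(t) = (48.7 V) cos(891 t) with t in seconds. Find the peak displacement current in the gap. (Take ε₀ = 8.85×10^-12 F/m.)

5.31×10^-6 A

The displacement current equals the conduction current C dV/dt, which peaks at C V₀ ω.
With C = ε₀A/d = (8.85×10^-12)(0.03030)/(2.19×10^-3) = 1.224×10^-10 F and ω = 891 rad/s, I_d,max = (1.224×10^-10)(48.7)(891) = 5.31×10^-6 A.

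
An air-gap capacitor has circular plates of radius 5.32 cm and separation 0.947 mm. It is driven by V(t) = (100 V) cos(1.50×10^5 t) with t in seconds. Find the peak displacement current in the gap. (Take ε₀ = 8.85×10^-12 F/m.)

The displacement current equals the conduction current C dV/dt, which peaks at C V₀ ω.
With C = ε₀A/d = (8.85×10^-12)(8.891×10^-3)/(9.47×10^-4) = 8.309×10^-11 F and ω = 1.50×10^5 rad/s, I_d,max = (8.309×10^-11)(100)(1.50×10^5) = 1.25×10^-3 A.

1.25×10^-3 A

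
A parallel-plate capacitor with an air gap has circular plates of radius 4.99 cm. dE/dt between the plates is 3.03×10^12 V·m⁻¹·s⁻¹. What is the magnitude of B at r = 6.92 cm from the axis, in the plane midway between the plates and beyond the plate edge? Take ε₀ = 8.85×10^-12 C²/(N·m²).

Total displacement current: I_d = ε₀(πR²)(dE/dt) = (8.85×10^-12)(7.823×10^-3)(3.03×10^12) = 0.2098 A.
With r > R the enclosed displacement current is the full I_d; B = μ₀ I_d / (2πr) = 6.06×10^-7 T.

6.06×10^-7 T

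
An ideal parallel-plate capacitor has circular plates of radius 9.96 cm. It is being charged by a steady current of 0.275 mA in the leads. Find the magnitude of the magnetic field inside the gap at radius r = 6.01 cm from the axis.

3.33×10^-10 T

By continuity the displacement current in the gap matches the conduction current: I_d = 2.75×10^-4 A.
∮B·dl = μ₀ I_d,enc with I_d,enc = I_d r²/R² = 1.001×10^-4 A; so B = μ₀ I_d,enc/(2πr) = 3.33×10^-10 T.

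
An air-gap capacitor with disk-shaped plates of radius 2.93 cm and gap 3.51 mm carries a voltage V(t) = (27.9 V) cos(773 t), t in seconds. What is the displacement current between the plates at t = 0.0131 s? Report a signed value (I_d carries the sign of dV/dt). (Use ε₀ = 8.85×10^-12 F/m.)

9.47×10^-8 A

dV/dt = (27.9)(773)·−sin(10.1263) = 1.392×10^4 V/s.
I_d = C dV/dt with C = ε₀A/d = (8.85×10^-12)(2.697×10^-3)/(3.51×10^-3) = 6.800×10^-12 F, so I_d = (6.800×10^-12)(1.392×10^4) = 9.47×10^-8 A.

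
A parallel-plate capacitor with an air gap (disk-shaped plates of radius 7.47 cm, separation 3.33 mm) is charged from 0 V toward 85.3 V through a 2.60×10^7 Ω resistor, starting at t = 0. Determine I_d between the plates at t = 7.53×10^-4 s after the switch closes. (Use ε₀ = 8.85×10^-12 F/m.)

1.76×10^-6 A

C = ε₀A/d = (8.85×10^-12)(0.01753)/(3.33×10^-3) = 4.659×10^-11 F, so τ = RC = 1.211×10^-3 s.
The conduction current is I(t) = (V₀/R) e^(−t/τ), and the displacement current between the plates equals it.
t/τ = 0.6218; I_d = (85.3/2.60×10^7) · e^(−0.6218) = (3.281×10^-6)(0.5370) = 1.76×10^-6 A.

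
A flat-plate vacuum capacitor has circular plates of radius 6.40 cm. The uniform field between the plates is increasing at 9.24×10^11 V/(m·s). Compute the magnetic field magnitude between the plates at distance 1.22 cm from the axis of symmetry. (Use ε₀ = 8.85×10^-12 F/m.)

I_d = ε₀ dΦ_E/dt = ε₀ πR² (dE/dt) = (8.85×10^-12)(0.01287)(9.24×10^11) = 0.1052 A through the full plate area.
∮B·dl = μ₀ I_d,enc with I_d,enc = I_d r²/R² = 3.823×10^-3 A; so B = μ₀ I_d,enc/(2πr) = 6.27×10^-8 T.

6.27×10^-8 T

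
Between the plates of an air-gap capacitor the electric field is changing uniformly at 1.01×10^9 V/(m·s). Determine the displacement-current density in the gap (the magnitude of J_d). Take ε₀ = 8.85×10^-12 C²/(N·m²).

8.94×10^-3 A/m²

J_d = ε₀ ∂E/∂t, so J_d = 8.94×10^-3 A/m².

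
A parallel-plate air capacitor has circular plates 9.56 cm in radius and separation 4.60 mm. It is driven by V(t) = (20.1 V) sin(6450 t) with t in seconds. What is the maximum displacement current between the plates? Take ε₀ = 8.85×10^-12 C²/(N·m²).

The displacement current equals the conduction current C dV/dt, which peaks at C V₀ ω.
With C = ε₀A/d = (8.85×10^-12)(0.02871)/(4.60×10^-3) = 5.524×10^-11 F and ω = 6450 rad/s, I_d,max = (5.524×10^-11)(20.1)(6450) = 7.16×10^-6 A.

7.16×10^-6 A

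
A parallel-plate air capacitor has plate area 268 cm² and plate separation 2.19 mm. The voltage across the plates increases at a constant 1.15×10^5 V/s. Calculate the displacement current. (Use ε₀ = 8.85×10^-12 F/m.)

The displacement current equals the charging current C dV/dt. With C = ε₀A/d = (8.85×10^-12)(0.0268)/(2.19×10^-3) = 1.083×10^-10 F, I_d = (1.083×10^-10)(1.15×10^5) = 1.25×10^-5 A.

1.25×10^-5 A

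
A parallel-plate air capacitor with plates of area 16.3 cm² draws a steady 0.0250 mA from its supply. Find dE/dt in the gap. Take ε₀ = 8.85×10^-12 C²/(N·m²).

1.73×10^9 V/(m·s)

Charge continuity gives I_d = I = 2.50×10^-5 A between the plates.
Then dE/dt = I_d/(ε₀A) = 1.73×10^9 V/(m·s).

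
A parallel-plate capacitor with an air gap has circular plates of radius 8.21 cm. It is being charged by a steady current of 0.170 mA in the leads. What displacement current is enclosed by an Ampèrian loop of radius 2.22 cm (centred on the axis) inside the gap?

1.24×10^-5 A

Between the plates the displacement current equals the wire current: I_d = 0.170 mA = 1.70×10^-4 A.
The field is uniform, so I_d,enc = I_d (r/R)² = (1.70×10^-4)(2.22/8.21)² = 1.24×10^-5 A.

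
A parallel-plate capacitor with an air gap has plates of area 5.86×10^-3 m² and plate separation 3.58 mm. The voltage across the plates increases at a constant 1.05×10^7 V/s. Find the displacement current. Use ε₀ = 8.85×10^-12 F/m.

The displacement current equals the charging current C dV/dt. With C = ε₀A/d = (8.85×10^-12)(5.86×10^-3)/(3.58×10^-3) = 1.449×10^-11 F, I_d = (1.449×10^-11)(1.05×10^7) = 1.52×10^-4 A.

1.52×10^-4 A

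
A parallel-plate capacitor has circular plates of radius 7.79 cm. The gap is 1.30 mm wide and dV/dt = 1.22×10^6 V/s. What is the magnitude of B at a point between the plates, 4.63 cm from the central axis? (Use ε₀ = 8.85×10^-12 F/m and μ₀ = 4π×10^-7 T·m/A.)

I_d = C dV/dt with C = ε₀πR²/d = 1.298×10^-10 F, so I_d = (1.298×10^-10)(1.22×10^6) = 1.584×10^-4 A.
An Ampèrian loop of radius r encloses a fraction (r/R)² of I_d. Then B·2πr = μ₀ I_d (r/R)², giving B = μ₀ I_d r/(2πR²) = 2.42×10^-10 T.

2.42×10^-10 T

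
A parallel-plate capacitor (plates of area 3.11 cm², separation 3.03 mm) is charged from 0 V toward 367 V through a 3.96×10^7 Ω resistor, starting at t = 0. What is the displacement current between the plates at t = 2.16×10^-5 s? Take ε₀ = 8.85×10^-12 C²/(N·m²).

5.08×10^-6 A

C = ε₀A/d = (8.85×10^-12)(3.11×10^-4)/(3.03×10^-3) = 9.084×10^-13 F, so τ = RC = 3.597×10^-5 s.
The conduction current is I(t) = (V₀/R) e^(−t/τ), and the displacement current between the plates equals it.
t/τ = 0.6005; I_d = (367/3.96×10^7) · e^(−0.6005) = (9.268×10^-6)(0.5485) = 5.08×10^-6 A.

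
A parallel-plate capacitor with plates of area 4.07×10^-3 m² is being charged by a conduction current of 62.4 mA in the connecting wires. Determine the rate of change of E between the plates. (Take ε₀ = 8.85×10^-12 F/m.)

1.73×10^12 V/(m·s)

The displacement current between the plates equals the conduction current, I_d = 62.4 mA.
Since I_d = ε₀ A dE/dt, dE/dt = I_d/(ε₀A) = (0.0624)/((8.85×10^-12)(4.07×10^-3)) = 1.73×10^12 V/(m·s).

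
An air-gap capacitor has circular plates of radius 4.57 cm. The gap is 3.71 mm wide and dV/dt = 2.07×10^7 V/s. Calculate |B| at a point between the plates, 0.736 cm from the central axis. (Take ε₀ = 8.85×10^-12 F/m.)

With E = V/d, dE/dt = 5.580×10^9 V/(m·s) and πR² = 6.561×10^-3 m², giving I_d = ε₀ πR² dE/dt = 3.240×10^-4 A.
For r < R the Ampère–Maxwell law gives B(2πr) = μ₀ I_d (r²/R²), so B = μ₀ I_d r/(2πR²) = (4π×10^-7)(3.240×10^-4)(7.36×10^-3)/(2π·0.0457²) = 2.28×10^-10 T.

2.28×10^-10 T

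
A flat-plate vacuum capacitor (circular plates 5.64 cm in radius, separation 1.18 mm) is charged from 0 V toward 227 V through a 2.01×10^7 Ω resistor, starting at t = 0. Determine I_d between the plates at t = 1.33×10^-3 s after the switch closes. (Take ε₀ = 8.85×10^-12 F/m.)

C = ε₀A/d = (8.85×10^-12)(9.993×10^-3)/(1.18×10^-3) = 7.495×10^-11 F and τ = RC = 1.506×10^-3 s. I_d in the gap equals the RC charging current.
I_d(t) = (V₀/R) e^(−t/τ) = 1.129×10^-5 · e^(−0.8831) = 4.67×10^-6 A.

4.67×10^-6 A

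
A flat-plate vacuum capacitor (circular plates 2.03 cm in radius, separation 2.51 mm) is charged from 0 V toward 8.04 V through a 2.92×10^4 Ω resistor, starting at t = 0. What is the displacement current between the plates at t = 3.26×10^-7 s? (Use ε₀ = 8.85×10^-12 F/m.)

2.39×10^-5 A

C = ε₀A/d = (8.85×10^-12)(1.295×10^-3)/(2.51×10^-3) = 4.566×10^-12 F and τ = RC = 1.333×10^-7 s. I_d in the gap equals the RC charging current.
I_d(t) = (V₀/R) e^(−t/τ) = 2.753×10^-4 · e^(−2.446) = 2.39×10^-5 A.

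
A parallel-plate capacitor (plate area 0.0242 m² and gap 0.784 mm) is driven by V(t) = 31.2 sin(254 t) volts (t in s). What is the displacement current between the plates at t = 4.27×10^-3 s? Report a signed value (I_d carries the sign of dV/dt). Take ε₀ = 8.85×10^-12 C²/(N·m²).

1.01×10^-6 A

dV/dt = (31.2)(254)·cos(1.08458) = 3703 V/s.
I_d = C dV/dt with C = ε₀A/d = (8.85×10^-12)(0.0242)/(7.84×10^-4) = 2.732×10^-10 F, so I_d = (2.732×10^-10)(3703) = 1.01×10^-6 A.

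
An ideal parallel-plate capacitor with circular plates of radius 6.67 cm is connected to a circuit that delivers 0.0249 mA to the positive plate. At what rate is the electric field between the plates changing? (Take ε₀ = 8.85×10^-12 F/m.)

2.01×10^8 V/(m·s)

The displacement current between the plates equals the conduction current, I_d = 0.0249 mA.
Then dE/dt = I_d/(ε₀A) = 2.01×10^8 V/(m·s).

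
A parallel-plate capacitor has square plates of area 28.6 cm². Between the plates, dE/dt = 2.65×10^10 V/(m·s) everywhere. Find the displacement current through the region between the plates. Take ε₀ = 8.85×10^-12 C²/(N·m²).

6.71×10^-4 A

With a uniform field, Φ_E = EA, so I_d = ε₀ A dE/dt = 6.71×10^-4 A.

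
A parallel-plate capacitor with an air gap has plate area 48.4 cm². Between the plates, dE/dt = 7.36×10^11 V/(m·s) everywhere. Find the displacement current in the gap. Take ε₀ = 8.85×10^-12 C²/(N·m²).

The displacement current is ε₀ times dΦ_E/dt = ε₀ A dE/dt = (8.85×10^-12)(4.84×10^-3)(7.36×10^11) = 0.0315 A.

0.0315 A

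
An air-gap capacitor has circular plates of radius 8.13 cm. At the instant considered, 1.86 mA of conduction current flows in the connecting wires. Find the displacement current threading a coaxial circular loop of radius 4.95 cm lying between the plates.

6.90×10^-4 A

No conduction current crosses the gap, so I_d there equals the 1.86×10^-3 A in the leads.
Since J_d is uniform, the enclosed fraction is (r/R)² = 0.3707, giving I_d,enc = 6.90×10^-4 A.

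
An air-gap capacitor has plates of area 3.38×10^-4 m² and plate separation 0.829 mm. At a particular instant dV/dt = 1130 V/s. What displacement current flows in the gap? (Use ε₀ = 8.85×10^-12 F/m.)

4.08×10^-9 A

C = ε₀A/d = (8.85×10^-12)(3.38×10^-4)/(8.29×10^-4) = 3.608×10^-12 F.
I_d = C dV/dt = (3.608×10^-12)(1130) = 4.08×10^-9 A.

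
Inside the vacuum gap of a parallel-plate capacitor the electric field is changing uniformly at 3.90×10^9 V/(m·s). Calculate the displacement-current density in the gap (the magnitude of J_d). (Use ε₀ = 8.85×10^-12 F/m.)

0.0345 A/m²

The displacement-current density is ε₀ ∂E/∂t = (8.85×10^-12)(3.90×10^9) = 0.0345 A/m².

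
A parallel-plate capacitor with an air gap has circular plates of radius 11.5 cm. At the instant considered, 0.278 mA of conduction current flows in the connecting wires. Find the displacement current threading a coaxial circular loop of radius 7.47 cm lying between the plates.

By continuity the displacement current in the gap matches the conduction current: I_d = 2.78×10^-4 A.
Through an area πr² the displacement current is I_d·(πr²/πR²) = I_d (r/R)² = 1.17×10^-4 A.

1.17×10^-4 A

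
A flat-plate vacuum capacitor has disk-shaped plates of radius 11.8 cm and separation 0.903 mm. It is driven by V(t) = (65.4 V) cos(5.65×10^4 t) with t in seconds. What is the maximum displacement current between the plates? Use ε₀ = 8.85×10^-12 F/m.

The displacement current equals the conduction current C dV/dt, which peaks at C V₀ ω.
With C = ε₀A/d = (8.85×10^-12)(0.04374)/(9.03×10^-4) = 4.287×10^-10 F and ω = 5.65×10^4 rad/s, I_d,max = (4.287×10^-10)(65.4)(5.65×10^4) = 1.58×10^-3 A.

1.58×10^-3 A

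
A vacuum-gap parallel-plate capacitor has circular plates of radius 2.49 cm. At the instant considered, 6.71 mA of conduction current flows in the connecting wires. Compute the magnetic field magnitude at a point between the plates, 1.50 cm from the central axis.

3.25×10^-8 T

Between the plates the displacement current equals the wire current: I_d = 6.71 mA = 6.71×10^-3 A.
An Ampèrian loop of radius r encloses a fraction (r/R)² of I_d. Then B·2πr = μ₀ I_d (r/R)², giving B = μ₀ I_d r/(2πR²) = 3.25×10^-8 T.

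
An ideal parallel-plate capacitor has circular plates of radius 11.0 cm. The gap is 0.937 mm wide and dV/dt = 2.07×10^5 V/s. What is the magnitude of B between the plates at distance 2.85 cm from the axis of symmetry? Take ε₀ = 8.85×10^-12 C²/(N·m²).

3.50×10^-11 T

dE/dt = (dV/dt)/d = 2.209×10^8 V/(m·s); I_d = ε₀(πR²)(dE/dt) = (8.85×10^-12)(0.03801)(2.209×10^8) = 7.431×10^-5 A.
For r < R the Ampère–Maxwell law gives B(2πr) = μ₀ I_d (r²/R²), so B = μ₀ I_d r/(2πR²) = (4π×10^-7)(7.431×10^-5)(0.0285)/(2π·0.110²) = 3.50×10^-11 T.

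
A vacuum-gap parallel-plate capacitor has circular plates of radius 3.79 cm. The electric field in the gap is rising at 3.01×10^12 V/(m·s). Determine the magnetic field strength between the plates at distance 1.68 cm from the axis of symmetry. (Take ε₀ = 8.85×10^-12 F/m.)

2.81×10^-7 T

Total displacement current: I_d = ε₀(πR²)(dE/dt) = (8.85×10^-12)(4.513×10^-3)(3.01×10^12) = 0.1202 A.
∮B·dl = μ₀ I_d,enc with I_d,enc = I_d r²/R² = 0.02362 A; so B = μ₀ I_d,enc/(2πr) = 2.81×10^-7 T.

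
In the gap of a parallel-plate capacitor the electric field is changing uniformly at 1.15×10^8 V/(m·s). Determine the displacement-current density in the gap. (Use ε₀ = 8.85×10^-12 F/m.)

J_d = ε₀ dE/dt = (8.85×10^-12)(1.15×10^8) = 1.02×10^-3 A/m².

1.02×10^-3 A/m²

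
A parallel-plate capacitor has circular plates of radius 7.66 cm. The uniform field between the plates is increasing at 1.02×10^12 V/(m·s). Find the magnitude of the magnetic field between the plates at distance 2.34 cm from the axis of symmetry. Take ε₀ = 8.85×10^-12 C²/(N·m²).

1.33×10^-7 T

Through the whole plate area (πR² = 0.01843 m²), I_d = ε₀ πR² dE/dt = 0.1664 A.
∮B·dl = μ₀ I_d,enc with I_d,enc = I_d r²/R² = 0.01553 A; so B = μ₀ I_d,enc/(2πr) = 1.33×10^-7 T.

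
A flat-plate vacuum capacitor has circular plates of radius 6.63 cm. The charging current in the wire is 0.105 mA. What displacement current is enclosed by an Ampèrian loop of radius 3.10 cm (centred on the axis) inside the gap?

2.30×10^-5 A

No conduction current crosses the gap, so I_d there equals the 1.05×10^-4 A in the leads.
Through an area πr² the displacement current is I_d·(πr²/πR²) = I_d (r/R)² = 2.30×10^-5 A.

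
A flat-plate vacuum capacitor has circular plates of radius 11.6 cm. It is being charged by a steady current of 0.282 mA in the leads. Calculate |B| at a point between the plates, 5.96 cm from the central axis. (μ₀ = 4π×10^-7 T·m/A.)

Between the plates the displacement current equals the wire current: I_d = 0.282 mA = 2.82×10^-4 A.
∮B·dl = μ₀ I_d,enc with I_d,enc = I_d r²/R² = 7.444×10^-5 A; so B = μ₀ I_d,enc/(2πr) = 2.50×10^-10 T.

2.50×10^-10 T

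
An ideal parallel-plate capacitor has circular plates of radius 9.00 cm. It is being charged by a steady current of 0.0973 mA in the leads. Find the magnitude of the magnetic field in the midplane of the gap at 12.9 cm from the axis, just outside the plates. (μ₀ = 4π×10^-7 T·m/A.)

By continuity the displacement current in the gap matches the conduction current: I_d = 9.73×10^-5 A.
For r ≥ R the full I_d is enclosed: B = μ₀ I_d/(2πr) = (4π×10^-7)(9.73×10^-5)/(2π·0.129) = 1.51×10^-10 T.

1.51×10^-10 T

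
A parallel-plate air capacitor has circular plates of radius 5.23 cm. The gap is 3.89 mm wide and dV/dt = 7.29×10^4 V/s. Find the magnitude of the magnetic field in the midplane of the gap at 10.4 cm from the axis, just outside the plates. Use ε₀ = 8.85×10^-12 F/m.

dE/dt = (dV/dt)/d = 1.874×10^7 V/(m·s); I_d = ε₀(πR²)(dE/dt) = (8.85×10^-12)(8.593×10^-3)(1.874×10^7) = 1.425×10^-6 A.
Outside the plates the loop encloses all of I_d, so B·2πr = μ₀ I_d and B = 2.74×10^-12 T.

2.74×10^-12 T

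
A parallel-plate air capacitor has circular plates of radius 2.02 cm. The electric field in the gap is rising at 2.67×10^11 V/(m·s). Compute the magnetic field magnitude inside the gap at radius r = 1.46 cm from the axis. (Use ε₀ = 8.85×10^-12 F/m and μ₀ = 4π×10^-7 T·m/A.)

Through the whole plate area (πR² = 1.282×10^-3 m²), I_d = ε₀ πR² dE/dt = 3.029×10^-3 A.
For r < R the Ampère–Maxwell law gives B(2πr) = μ₀ I_d (r²/R²), so B = μ₀ I_d r/(2πR²) = (4π×10^-7)(3.029×10^-3)(0.0146)/(2π·0.0202²) = 2.17×10^-8 T.

2.17×10^-8 T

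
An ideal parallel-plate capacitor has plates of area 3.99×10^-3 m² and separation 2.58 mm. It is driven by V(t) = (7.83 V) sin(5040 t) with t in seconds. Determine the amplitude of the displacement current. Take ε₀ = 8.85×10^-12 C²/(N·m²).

5.40×10^-7 A

C = ε₀A/d = (8.85×10^-12)(3.99×10^-3)/(2.58×10^-3) = 1.369×10^-11 F; ω = 5040 rad/s.
I_d = C dV/dt, so |I_d|_max = C V₀ ω = (1.369×10^-11)(7.83)(5040) = 5.40×10^-7 A.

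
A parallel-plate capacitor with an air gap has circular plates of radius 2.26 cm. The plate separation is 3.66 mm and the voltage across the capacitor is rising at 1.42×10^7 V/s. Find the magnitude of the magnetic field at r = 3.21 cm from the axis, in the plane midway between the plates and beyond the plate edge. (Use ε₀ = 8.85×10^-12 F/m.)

3.43×10^-10 T

dE/dt = (dV/dt)/d = 3.880×10^9 V/(m·s); I_d = ε₀(πR²)(dE/dt) = (8.85×10^-12)(1.605×10^-3)(3.880×10^9) = 5.511×10^-5 A.
With r > R the enclosed displacement current is the full I_d; B = μ₀ I_d / (2πr) = 3.43×10^-10 T.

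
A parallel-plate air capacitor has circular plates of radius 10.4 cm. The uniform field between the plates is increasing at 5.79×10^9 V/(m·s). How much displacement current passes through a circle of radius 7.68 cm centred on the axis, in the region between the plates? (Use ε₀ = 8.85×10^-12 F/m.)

I_d = ε₀ dΦ_E/dt = ε₀ πR² (dE/dt) = (8.85×10^-12)(0.03398)(5.79×10^9) = 1.741×10^-3 A through the full plate area.
The field is uniform, so I_d,enc = I_d (r/R)² = (1.741×10^-3)(7.68/10.4)² = 9.49×10^-4 A.

9.49×10^-4 A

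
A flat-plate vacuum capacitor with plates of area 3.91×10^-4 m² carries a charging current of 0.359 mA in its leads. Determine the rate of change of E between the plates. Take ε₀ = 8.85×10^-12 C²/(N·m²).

Charge continuity gives I_d = I = 3.59×10^-4 A between the plates.
Then dE/dt = I_d/(ε₀A) = 1.04×10^11 V/(m·s).

1.04×10^11 V/(m·s)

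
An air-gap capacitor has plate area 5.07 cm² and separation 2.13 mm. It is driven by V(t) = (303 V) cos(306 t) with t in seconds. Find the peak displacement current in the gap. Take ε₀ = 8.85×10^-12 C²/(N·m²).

The displacement current equals the conduction current C dV/dt, which peaks at C V₀ ω.
With C = ε₀A/d = (8.85×10^-12)(5.07×10^-4)/(2.13×10^-3) = 2.107×10^-12 F and ω = 306 rad/s, I_d,max = (2.107×10^-12)(303)(306) = 1.95×10^-7 A.

1.95×10^-7 A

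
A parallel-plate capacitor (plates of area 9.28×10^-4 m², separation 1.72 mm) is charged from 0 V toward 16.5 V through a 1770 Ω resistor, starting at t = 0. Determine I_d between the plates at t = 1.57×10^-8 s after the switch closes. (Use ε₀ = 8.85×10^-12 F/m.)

1.45×10^-3 A

C = ε₀A/d = (8.85×10^-12)(9.28×10^-4)/(1.72×10^-3) = 4.775×10^-12 F and τ = RC = 8.452×10^-9 s. I_d in the gap equals the RC charging current.
I_d(t) = (V₀/R) e^(−t/τ) = 9.322×10^-3 · e^(−1.858) = 1.45×10^-3 A.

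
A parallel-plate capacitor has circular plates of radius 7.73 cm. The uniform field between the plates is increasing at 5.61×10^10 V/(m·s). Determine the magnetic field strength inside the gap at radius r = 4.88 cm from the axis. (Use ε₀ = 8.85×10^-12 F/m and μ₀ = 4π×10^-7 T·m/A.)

Through the whole plate area (πR² = 0.01877 m²), I_d = ε₀ πR² dE/dt = 9.319×10^-3 A.
∮B·dl = μ₀ I_d,enc with I_d,enc = I_d r²/R² = 3.714×10^-3 A; so B = μ₀ I_d,enc/(2πr) = 1.52×10^-8 T.

1.52×10^-8 T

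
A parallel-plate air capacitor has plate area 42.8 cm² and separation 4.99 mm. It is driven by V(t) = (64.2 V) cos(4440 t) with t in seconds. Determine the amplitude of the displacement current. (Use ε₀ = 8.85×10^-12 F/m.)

C = ε₀A/d = (8.85×10^-12)(4.28×10^-3)/(4.99×10^-3) = 7.591×10^-12 F; ω = 4440 rad/s.
I_d = C dV/dt, so |I_d|_max = C V₀ ω = (7.591×10^-12)(64.2)(4440) = 2.16×10^-6 A.

2.16×10^-6 A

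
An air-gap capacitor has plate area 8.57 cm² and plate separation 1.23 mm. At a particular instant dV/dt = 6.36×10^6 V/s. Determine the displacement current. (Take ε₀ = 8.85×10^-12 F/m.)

3.92×10^-5 A

E = V/d so dE/dt = (dV/dt)/d = 5.171×10^9 V/(m·s), and I_d = ε₀ A dE/dt = (8.85×10^-12)(8.57×10^-4)(5.171×10^9) = 3.92×10^-5 A.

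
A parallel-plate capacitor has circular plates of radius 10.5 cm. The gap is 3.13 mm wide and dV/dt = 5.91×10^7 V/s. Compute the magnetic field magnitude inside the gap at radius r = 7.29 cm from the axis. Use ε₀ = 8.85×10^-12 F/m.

7.65×10^-9 T

I_d = C dV/dt with C = ε₀πR²/d = 9.794×10^-11 F, so I_d = (9.794×10^-11)(5.91×10^7) = 5.788×10^-3 A.
∮B·dl = μ₀ I_d,enc with I_d,enc = I_d r²/R² = 2.790×10^-3 A; so B = μ₀ I_d,enc/(2πr) = 7.65×10^-9 T.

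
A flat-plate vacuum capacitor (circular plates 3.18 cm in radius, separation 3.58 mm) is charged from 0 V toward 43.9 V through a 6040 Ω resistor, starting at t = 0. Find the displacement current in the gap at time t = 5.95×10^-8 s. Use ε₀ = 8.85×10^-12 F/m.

2.07×10^-3 A

C = ε₀A/d = (8.85×10^-12)(3.177×10^-3)/(3.58×10^-3) = 7.854×10^-12 F and τ = RC = 4.744×10^-8 s. I_d in the gap equals the RC charging current.
I_d(t) = (V₀/R) e^(−t/τ) = 7.268×10^-3 · e^(−1.254) = 2.07×10^-3 A.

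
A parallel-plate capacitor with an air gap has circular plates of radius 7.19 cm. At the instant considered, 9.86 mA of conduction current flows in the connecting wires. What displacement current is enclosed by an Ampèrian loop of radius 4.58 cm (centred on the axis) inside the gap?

Between the plates the displacement current equals the wire current: I_d = 9.86 mA = 9.86×10^-3 A.
Since J_d is uniform, the enclosed fraction is (r/R)² = 0.4058, giving I_d,enc = 4.00×10^-3 A.

4.00×10^-3 A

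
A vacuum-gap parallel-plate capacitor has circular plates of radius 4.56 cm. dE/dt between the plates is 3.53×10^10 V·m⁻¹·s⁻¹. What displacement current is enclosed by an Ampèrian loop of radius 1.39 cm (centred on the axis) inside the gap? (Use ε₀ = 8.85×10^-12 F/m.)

I_d = ε₀ dΦ_E/dt = ε₀ πR² (dE/dt) = (8.85×10^-12)(6.533×10^-3)(3.53×10^10) = 2.041×10^-3 A through the full plate area.
Through an area πr² the displacement current is I_d·(πr²/πR²) = I_d (r/R)² = 1.90×10^-4 A.

1.90×10^-4 A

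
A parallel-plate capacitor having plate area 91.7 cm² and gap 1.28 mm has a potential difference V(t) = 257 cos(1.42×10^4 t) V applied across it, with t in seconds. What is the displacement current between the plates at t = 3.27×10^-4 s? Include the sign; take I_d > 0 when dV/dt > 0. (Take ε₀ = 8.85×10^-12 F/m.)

2.31×10^-4 A

dE/dt = (V₀ω/d)·−sin(ωt) with ωt = 4.6434 rad: (257)(1.42×10^4)(0.9976)/(1.28×10^-3) = 2.844×10^9 V/(m·s).
I_d = ε₀ A dE/dt = (8.85×10^-12)(9.17×10^-3)(2.844×10^9) = 2.31×10^-4 A.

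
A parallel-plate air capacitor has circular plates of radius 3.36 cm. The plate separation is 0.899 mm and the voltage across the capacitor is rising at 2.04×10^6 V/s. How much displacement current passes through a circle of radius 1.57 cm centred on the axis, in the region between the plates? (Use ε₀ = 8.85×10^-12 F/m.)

1.56×10^-5 A

dE/dt = (dV/dt)/d = 2.269×10^9 V/(m·s); I_d = ε₀(πR²)(dE/dt) = (8.85×10^-12)(3.547×10^-3)(2.269×10^9) = 7.123×10^-5 A.
Through an area πr² the displacement current is I_d·(πr²/πR²) = I_d (r/R)² = 1.56×10^-5 A.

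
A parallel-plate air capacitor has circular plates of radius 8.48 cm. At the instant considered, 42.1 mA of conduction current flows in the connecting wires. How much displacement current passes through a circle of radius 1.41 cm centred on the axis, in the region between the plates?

1.16×10^-3 A

Between the plates the displacement current equals the wire current: I_d = 42.1 mA = 0.0421 A.
Since J_d is uniform, the enclosed fraction is (r/R)² = 0.02765, giving I_d,enc = 1.16×10^-3 A.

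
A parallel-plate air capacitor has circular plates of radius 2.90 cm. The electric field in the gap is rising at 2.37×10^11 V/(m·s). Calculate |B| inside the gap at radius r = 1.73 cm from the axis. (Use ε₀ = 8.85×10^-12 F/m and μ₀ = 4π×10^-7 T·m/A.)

2.28×10^-8 T

I_d = ε₀ dΦ_E/dt = ε₀ πR² (dE/dt) = (8.85×10^-12)(2.642×10^-3)(2.37×10^11) = 5.541×10^-3 A through the full plate area.
∮B·dl = μ₀ I_d,enc with I_d,enc = I_d r²/R² = 1.972×10^-3 A; so B = μ₀ I_d,enc/(2πr) = 2.28×10^-8 T.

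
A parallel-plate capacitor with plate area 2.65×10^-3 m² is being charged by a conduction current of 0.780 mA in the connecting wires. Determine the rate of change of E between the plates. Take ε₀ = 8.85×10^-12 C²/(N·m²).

By continuity, I_d in the gap equals the 0.780 mA flowing in the wire.
Since I_d = ε₀ A dE/dt, dE/dt = I_d/(ε₀A) = (7.80×10^-4)/((8.85×10^-12)(2.65×10^-3)) = 3.33×10^10 V/(m·s).

3.33×10^10 V/(m·s)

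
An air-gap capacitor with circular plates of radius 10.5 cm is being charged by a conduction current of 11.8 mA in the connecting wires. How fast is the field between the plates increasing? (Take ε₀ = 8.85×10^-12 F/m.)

3.85×10^10 V/(m·s)

Charge continuity gives I_d = I = 0.0118 A between the plates.
Then dE/dt = I_d/(ε₀A) = 3.85×10^10 V/(m·s).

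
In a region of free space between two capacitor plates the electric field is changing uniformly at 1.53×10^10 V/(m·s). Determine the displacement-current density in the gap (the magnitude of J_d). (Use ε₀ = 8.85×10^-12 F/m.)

0.135 A/m²

J_d = ε₀ dE/dt = (8.85×10^-12)(1.53×10^10) = 0.135 A/m².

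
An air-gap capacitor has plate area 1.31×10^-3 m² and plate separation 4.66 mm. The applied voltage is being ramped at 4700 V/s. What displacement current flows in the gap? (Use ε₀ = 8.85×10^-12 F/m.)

C = ε₀A/d = (8.85×10^-12)(1.31×10^-3)/(4.66×10^-3) = 2.488×10^-12 F.
I_d = C dV/dt = (2.488×10^-12)(4700) = 1.17×10^-8 A.

1.17×10^-8 A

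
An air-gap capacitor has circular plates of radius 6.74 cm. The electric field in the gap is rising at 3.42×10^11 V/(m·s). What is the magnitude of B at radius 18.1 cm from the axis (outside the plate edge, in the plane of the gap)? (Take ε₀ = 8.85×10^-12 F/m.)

4.77×10^-8 T

Total displacement current: I_d = ε₀(πR²)(dE/dt) = (8.85×10^-12)(0.01427)(3.42×10^11) = 0.04319 A.
For r ≥ R the full I_d is enclosed: B = μ₀ I_d/(2πr) = (4π×10^-7)(0.04319)/(2π·0.181) = 4.77×10^-8 T.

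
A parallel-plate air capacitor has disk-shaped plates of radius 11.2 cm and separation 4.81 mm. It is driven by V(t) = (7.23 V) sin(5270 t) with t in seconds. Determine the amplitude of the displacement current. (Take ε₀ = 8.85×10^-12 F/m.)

The displacement current equals the conduction current C dV/dt, which peaks at C V₀ ω.
With C = ε₀A/d = (8.85×10^-12)(0.03941)/(4.81×10^-3) = 7.251×10^-11 F and ω = 5270 rad/s, I_d,max = (7.251×10^-11)(7.23)(5270) = 2.76×10^-6 A.

2.76×10^-6 A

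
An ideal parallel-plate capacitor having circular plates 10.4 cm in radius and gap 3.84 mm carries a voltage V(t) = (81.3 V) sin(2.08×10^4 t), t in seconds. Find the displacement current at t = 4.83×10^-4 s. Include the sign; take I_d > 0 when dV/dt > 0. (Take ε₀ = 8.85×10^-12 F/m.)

-1.08×10^-4 A

dV/dt = (81.3)(2.08×10^4)·cos(10.0464) = -1.375×10^6 V/s.
I_d = C dV/dt with C = ε₀A/d = (8.85×10^-12)(0.03398)/(3.84×10^-3) = 7.831×10^-11 F, so I_d = (7.831×10^-11)(-1.375×10^6) = -1.08×10^-4 A.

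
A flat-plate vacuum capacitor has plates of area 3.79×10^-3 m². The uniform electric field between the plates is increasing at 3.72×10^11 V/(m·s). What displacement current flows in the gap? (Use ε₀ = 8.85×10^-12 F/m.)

0.0125 A

With a uniform field, Φ_E = EA, so I_d = ε₀ A dE/dt = 0.0125 A.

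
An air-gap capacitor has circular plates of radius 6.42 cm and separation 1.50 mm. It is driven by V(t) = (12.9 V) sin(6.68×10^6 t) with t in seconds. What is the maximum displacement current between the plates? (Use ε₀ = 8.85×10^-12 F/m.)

(dE/dt)_max = V₀ω/d = 5.745×10^10 V/(m·s); ω = 6.68×10^6 rad/s.
I_d,max = ε₀ A (dE/dt)_max = (8.85×10^-12)(0.01295)(5.745×10^10) = 6.58×10^-3 A.

6.58×10^-3 A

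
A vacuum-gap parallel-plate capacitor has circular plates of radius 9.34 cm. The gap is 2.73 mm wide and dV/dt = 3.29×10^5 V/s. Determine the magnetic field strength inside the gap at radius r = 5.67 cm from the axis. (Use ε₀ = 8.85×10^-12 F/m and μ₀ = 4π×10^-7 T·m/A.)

3.80×10^-11 T

With E = V/d, dE/dt = 1.205×10^8 V/(m·s) and πR² = 0.02741 m², giving I_d = ε₀ πR² dE/dt = 2.923×10^-5 A.
An Ampèrian loop of radius r encloses a fraction (r/R)² of I_d. Then B·2πr = μ₀ I_d (r/R)², giving B = μ₀ I_d r/(2πR²) = 3.80×10^-11 T.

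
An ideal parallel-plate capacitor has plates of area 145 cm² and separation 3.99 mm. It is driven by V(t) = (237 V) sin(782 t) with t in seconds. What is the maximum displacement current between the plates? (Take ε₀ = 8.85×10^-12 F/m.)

The displacement current equals the conduction current C dV/dt, which peaks at C V₀ ω.
With C = ε₀A/d = (8.85×10^-12)(0.0145)/(3.99×10^-3) = 3.216×10^-11 F and ω = 782 rad/s, I_d,max = (3.216×10^-11)(237)(782) = 5.96×10^-6 A.

5.96×10^-6 A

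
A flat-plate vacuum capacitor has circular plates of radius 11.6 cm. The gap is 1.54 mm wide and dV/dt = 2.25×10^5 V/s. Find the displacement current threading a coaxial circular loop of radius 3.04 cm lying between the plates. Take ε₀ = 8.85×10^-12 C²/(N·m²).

3.75×10^-6 A

dE/dt = (dV/dt)/d = 1.461×10^8 V/(m·s); I_d = ε₀(πR²)(dE/dt) = (8.85×10^-12)(0.04227)(1.461×10^8) = 5.465×10^-5 A.
Since J_d is uniform, the enclosed fraction is (r/R)² = 0.06868, giving I_d,enc = 3.75×10^-6 A.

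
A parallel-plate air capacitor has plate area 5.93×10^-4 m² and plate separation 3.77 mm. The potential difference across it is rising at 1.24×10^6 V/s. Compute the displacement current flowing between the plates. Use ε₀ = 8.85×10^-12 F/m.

The field between the plates is E = V/d, so dE/dt = (1.24×10^6)/(3.77×10^-3 m) = 3.289×10^8 V/(m·s).
I_d = ε₀ A (dE/dt) = (8.85×10^-12)(5.93×10^-4)(3.289×10^8) = 1.73×10^-6 A.

1.73×10^-6 A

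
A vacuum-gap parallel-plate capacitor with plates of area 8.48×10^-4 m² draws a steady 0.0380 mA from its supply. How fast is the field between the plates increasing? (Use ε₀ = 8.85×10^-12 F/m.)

The displacement current between the plates equals the conduction current, I_d = 0.0380 mA.
Then dE/dt = I_d/(ε₀A) = 5.06×10^9 V/(m·s).

5.06×10^9 V/(m·s)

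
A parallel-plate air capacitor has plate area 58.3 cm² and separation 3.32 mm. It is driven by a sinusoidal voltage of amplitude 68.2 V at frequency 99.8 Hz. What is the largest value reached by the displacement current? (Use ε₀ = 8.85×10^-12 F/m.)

6.65×10^-7 A

C = ε₀A/d = (8.85×10^-12)(5.83×10^-3)/(3.32×10^-3) = 1.554×10^-11 F; ω = 2πf = 627.1 rad/s.
I_d = C dV/dt, so |I_d|_max = C V₀ ω = (1.554×10^-11)(68.2)(627.1) = 6.65×10^-7 A.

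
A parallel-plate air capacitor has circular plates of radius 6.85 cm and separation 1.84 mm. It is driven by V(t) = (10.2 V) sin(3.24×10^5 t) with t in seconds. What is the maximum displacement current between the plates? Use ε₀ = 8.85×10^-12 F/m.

2.34×10^-4 A

The displacement current equals the conduction current C dV/dt, which peaks at C V₀ ω.
With C = ε₀A/d = (8.85×10^-12)(0.01474)/(1.84×10^-3) = 7.090×10^-11 F and ω = 3.24×10^5 rad/s, I_d,max = (7.090×10^-11)(10.2)(3.24×10^5) = 2.34×10^-4 A.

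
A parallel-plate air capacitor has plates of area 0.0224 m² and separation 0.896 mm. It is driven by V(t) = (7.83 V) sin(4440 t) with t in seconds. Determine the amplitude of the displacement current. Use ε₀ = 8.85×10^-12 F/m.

7.69×10^-6 A

C = ε₀A/d = (8.85×10^-12)(0.0224)/(8.96×10^-4) = 2.213×10^-10 F; ω = 4440 rad/s.
I_d = C dV/dt, so |I_d|_max = C V₀ ω = (2.213×10^-10)(7.83)(4440) = 7.69×10^-6 A.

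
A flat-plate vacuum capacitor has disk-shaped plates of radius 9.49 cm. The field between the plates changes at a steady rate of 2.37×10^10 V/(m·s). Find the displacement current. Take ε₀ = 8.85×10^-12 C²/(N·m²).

5.93×10^-3 A

I_d = ε₀ A (dE/dt) = (8.85×10^-12)(0.02829 m²)(2.37×10^10) = 5.93×10^-3 A.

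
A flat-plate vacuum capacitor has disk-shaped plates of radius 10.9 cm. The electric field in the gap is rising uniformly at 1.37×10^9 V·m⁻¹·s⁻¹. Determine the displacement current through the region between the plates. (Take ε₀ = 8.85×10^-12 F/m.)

4.53×10^-4 A

The displacement current is ε₀ times dΦ_E/dt = ε₀ A dE/dt = (8.85×10^-12)(0.03733)(1.37×10^9) = 4.53×10^-4 A.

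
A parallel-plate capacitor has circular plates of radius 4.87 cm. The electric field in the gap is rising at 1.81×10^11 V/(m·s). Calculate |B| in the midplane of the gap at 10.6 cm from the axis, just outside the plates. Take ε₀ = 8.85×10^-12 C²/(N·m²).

Through the whole plate area (πR² = 7.451×10^-3 m²), I_d = ε₀ πR² dE/dt = 0.01194 A.
Outside the plates the loop encloses all of I_d, so B·2πr = μ₀ I_d and B = 2.25×10^-8 T.

2.25×10^-8 T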